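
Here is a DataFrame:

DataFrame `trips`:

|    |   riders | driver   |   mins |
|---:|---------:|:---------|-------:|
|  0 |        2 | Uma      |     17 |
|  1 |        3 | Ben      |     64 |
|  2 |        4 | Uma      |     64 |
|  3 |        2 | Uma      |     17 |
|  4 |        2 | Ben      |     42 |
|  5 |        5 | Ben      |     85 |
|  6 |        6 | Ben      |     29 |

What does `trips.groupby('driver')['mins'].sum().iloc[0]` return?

220

group by driver, sum of mins:
driver
Ben    220
Uma     98
Name: mins, dtype: int64
Reading off the value at position 0, we get 220.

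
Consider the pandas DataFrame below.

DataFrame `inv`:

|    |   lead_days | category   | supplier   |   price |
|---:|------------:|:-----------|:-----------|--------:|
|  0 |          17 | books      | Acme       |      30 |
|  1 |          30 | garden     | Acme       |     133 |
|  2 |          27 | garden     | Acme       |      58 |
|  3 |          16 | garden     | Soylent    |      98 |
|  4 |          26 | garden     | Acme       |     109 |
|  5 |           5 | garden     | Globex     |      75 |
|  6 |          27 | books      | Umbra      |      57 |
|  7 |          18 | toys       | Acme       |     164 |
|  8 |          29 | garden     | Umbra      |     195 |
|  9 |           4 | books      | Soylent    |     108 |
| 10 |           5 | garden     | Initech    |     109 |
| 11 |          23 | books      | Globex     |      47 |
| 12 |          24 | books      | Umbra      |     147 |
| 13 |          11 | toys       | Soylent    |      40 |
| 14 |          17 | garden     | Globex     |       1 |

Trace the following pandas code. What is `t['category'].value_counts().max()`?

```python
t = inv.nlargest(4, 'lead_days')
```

3

take 4 rows with largest lead_days:
   lead_days category supplier  price
1         30   garden     Acme    133
8         29   garden    Umbra    195
2         27   garden     Acme     58
6         27    books    Umbra     57
value_counts of category:
category
garden    3
books     1
Name: count, dtype: int64
Then the max of the resulting series: 3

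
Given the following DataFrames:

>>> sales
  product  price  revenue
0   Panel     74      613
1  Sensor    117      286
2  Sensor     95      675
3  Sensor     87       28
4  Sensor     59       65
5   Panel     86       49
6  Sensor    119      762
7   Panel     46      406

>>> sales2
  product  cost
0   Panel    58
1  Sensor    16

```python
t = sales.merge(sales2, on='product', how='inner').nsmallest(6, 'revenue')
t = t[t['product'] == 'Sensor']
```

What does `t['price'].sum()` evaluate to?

merge on 'product' (how='inner') → 8 rows:
  product  price  revenue  cost
0   Panel     74      613    58
1  Sensor    117      286    16
2  Sensor     95      675    16
3  Sensor     87       28    16
4  Sensor     59       65    16
5   Panel     86       49    58
6  Sensor    119      762    16
7   Panel     46      406    58
take 6 rows with smallest revenue:
  product  price  revenue  cost
3  Sensor     87       28    16
5   Panel     86       49    58
4  Sensor     59       65    16
1  Sensor    117      286    16
7   Panel     46      406    58
0   Panel     74      613    58
filter rows where product == 'Sensor':
  product  price  revenue  cost
3  Sensor     87       28    16
4  Sensor     59       65    16
1  Sensor    117      286    16

263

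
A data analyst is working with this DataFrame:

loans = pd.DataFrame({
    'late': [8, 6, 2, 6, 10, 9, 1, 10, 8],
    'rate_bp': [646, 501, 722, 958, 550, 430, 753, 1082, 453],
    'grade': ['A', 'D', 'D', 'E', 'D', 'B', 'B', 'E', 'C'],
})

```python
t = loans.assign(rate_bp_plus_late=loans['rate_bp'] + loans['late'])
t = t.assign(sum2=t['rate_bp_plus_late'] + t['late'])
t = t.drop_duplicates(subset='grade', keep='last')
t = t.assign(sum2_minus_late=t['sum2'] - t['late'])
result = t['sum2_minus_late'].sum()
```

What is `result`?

3521

add column rate_bp_plus_late = loans['rate_bp'] + loans['late']:
   late  rate_bp grade  rate_bp_plus_late
0     8      646     A                654
1     6      501     D                507
2     2      722     D                724
3     6      958     E                964
4    10      550     D                560
5     9      430     B                439
6     1      753     B                754
7    10     1082     E               1092
8     8      453     C                461
add column sum2 = t['rate_bp_plus_late'] + t['late']:
   late  rate_bp grade  rate_bp_plus_late  sum2
0     8      646     A                654   662
1     6      501     D                507   513
2     2      722     D                724   726
3     6      958     E                964   970
4    10      550     D                560   570
5     9      430     B                439   448
6     1      753     B                754   755
7    10     1082     E               1092  1102
8     8      453     C                461   469
drop duplicate grade (keep=last):
   late  rate_bp grade  rate_bp_plus_late  sum2
0     8      646     A                654   662
4    10      550     D                560   570
6     1      753     B                754   755
7    10     1082     E               1092  1102
8     8      453     C                461   469
add column sum2_minus_late = t['sum2'] - t['late']:
   late  rate_bp grade  rate_bp_plus_late  sum2  sum2_minus_late
0     8      646     A                654   662              654
4    10      550     D                560   570              560
6     1      753     B                754   755              754
7    10     1082     E               1092  1102             1092
8     8      453     C                461   469              461
Then the sum of column 'sum2_minus_late': 3521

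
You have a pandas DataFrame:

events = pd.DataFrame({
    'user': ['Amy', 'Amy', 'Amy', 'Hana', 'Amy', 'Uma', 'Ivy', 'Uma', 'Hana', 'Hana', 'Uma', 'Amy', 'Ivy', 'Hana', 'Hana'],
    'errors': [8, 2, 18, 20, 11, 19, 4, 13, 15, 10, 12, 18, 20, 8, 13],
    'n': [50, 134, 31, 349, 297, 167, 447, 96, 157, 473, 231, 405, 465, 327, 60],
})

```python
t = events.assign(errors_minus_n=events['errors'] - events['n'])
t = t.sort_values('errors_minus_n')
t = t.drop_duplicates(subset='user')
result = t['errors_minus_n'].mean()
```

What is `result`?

add column errors_minus_n = events['errors'] - events['n']:
    user  errors    n  errors_minus_n
0    Amy       8   50             -42
1    Amy       2  134            -132
2    Amy      18   31             -13
3   Hana      20  349            -329
4    Amy      11  297            -286
5    Uma      19  167            -148
6    Ivy       4  447            -443
7    Uma      13   96             -83
8   Hana      15  157            -142
9   Hana      10  473            -463
10   Uma      12  231            -219
11   Amy      18  405            -387
12   Ivy      20  465            -445
13  Hana       8  327            -319
14  Hana      13   60             -47
sort by errors_minus_n:
    user  errors    n  errors_minus_n
9   Hana      10  473            -463
12   Ivy      20  465            -445
6    Ivy       4  447            -443
11   Amy      18  405            -387
3   Hana      20  349            -329
13  Hana       8  327            -319
4    Amy      11  297            -286
10   Uma      12  231            -219
5    Uma      19  167            -148
8   Hana      15  157            -142
1    Amy       2  134            -132
7    Uma      13   96             -83
14  Hana      13   60             -47
0    Amy       8   50             -42
2    Amy      18   31             -13
drop duplicate user (keep=first):
    user  errors    n  errors_minus_n
9   Hana      10  473            -463
12   Ivy      20  465            -445
11   Amy      18  405            -387
10   Uma      12  231            -219
The mean of column 'errors_minus_n' is -378.5.

-378.5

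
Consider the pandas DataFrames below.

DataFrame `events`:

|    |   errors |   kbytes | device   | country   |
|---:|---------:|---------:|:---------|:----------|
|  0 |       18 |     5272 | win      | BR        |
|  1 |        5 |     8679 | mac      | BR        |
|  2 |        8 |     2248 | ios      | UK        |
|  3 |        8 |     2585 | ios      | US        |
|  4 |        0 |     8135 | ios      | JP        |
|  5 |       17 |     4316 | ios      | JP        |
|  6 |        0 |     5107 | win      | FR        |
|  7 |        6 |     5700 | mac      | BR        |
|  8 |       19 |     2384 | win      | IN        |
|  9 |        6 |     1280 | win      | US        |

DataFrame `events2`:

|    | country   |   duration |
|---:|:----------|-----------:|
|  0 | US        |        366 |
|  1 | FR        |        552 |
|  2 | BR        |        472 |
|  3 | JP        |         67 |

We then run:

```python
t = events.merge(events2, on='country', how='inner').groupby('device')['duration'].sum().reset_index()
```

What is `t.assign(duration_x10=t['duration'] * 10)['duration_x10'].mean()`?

9446.66666667

merge on 'country' (how='inner') → 8 rows:
   errors  kbytes device country  duration
0      18    5272    win      BR       472
1       5    8679    mac      BR       472
2       8    2585    ios      US       366
3       0    8135    ios      JP        67
4      17    4316    ios      JP        67
5       0    5107    win      FR       552
6       6    5700    mac      BR       472
7       6    1280    win      US       366
group by device, sum of duration:
device
ios     500
mac     944
win    1390
Name: duration, dtype: int64
reset_index():
  device  duration
0    ios       500
1    mac       944
2    win      1390
add column duration_x10 = t['duration'] * 10:
  device  duration  duration_x10
0    ios       500          5000
1    mac       944          9440
2    win      1390         13900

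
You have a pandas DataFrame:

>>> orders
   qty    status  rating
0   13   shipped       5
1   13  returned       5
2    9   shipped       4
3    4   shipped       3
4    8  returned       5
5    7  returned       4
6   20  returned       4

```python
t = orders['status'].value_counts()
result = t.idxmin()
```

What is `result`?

shipped

value_counts of status:
status
returned    4
shipped     3
Name: count, dtype: int64
Taking the label with the smallest value gives shipped.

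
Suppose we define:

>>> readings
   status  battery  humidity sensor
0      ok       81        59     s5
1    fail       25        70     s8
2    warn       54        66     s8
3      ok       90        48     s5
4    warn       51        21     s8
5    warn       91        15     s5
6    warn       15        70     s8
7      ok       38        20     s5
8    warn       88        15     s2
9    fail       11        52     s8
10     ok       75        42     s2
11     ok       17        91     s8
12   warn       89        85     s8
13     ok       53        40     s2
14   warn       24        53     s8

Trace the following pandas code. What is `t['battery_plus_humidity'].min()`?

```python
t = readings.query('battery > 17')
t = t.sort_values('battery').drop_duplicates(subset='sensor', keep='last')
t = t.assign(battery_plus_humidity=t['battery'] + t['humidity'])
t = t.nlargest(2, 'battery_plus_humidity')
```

filter rows where battery > 17:
   status  battery  humidity sensor
0      ok       81        59     s5
1    fail       25        70     s8
2    warn       54        66     s8
3      ok       90        48     s5
4    warn       51        21     s8
5    warn       91        15     s5
7      ok       38        20     s5
8    warn       88        15     s2
10     ok       75        42     s2
12   warn       89        85     s8
13     ok       53        40     s2
14   warn       24        53     s8
sort by battery:
   status  battery  humidity sensor
14   warn       24        53     s8
1    fail       25        70     s8
7      ok       38        20     s5
4    warn       51        21     s8
13     ok       53        40     s2
2    warn       54        66     s8
10     ok       75        42     s2
0      ok       81        59     s5
8    warn       88        15     s2
12   warn       89        85     s8
3      ok       90        48     s5
5    warn       91        15     s5
drop duplicate sensor (keep=last):
   status  battery  humidity sensor
8    warn       88        15     s2
12   warn       89        85     s8
5    warn       91        15     s5
add column battery_plus_humidity = t['battery'] + t['humidity']:
   status  battery  humidity sensor  battery_plus_humidity
8    warn       88        15     s2                    103
12   warn       89        85     s8                    174
5    warn       91        15     s5                    106
take 2 rows with largest battery_plus_humidity:
   status  battery  humidity sensor  battery_plus_humidity
12   warn       89        85     s8                    174
5    warn       91        15     s5                    106

106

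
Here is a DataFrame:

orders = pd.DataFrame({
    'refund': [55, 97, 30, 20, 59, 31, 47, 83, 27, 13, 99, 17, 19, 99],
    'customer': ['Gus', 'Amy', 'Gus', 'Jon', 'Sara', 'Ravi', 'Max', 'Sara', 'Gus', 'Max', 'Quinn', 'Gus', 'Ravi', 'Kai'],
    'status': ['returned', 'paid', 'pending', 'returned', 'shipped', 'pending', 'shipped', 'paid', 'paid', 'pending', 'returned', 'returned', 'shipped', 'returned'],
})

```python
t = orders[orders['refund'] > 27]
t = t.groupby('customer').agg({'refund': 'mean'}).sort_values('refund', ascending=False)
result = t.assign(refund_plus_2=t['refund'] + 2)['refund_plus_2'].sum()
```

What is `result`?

500.5

filter rows where refund > 27:
    refund customer    status
0       55      Gus  returned
1       97      Amy      paid
2       30      Gus   pending
4       59     Sara   shipped
5       31     Ravi   pending
6       47      Max   shipped
7       83     Sara      paid
10      99    Quinn  returned
13      99      Kai  returned
group by customer, mean of refund:
          refund
customer        
Amy         97.0
Gus         42.5
Kai         99.0
Max         47.0
Quinn       99.0
Ravi        31.0
Sara        71.0
sort by refund descending:
          refund
customer        
Kai         99.0
Quinn       99.0
Amy         97.0
Sara        71.0
Max         47.0
Gus         42.5
Ravi        31.0
add column refund_plus_2 = t['refund'] + 2:
          refund  refund_plus_2
customer                       
Kai         99.0          101.0
Quinn       99.0          101.0
Amy         97.0           99.0
Sara        71.0           73.0
Max         47.0           49.0
Gus         42.5           44.5
Ravi        31.0           33.0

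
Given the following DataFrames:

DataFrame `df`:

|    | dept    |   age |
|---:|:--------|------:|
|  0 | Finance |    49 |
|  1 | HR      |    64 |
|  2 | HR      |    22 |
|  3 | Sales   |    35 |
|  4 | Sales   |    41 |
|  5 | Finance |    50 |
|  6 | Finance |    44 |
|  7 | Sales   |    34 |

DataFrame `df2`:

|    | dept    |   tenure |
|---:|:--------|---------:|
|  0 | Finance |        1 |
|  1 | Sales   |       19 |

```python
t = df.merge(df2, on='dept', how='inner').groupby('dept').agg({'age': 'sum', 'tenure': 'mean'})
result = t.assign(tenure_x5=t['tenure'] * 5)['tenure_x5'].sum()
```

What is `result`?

100.0

merge on 'dept' (how='inner') → 6 rows:
      dept  age  tenure
0  Finance   49       1
1    Sales   35      19
2    Sales   41      19
3  Finance   50       1
4  Finance   44       1
5    Sales   34      19
group by dept: sum(age), mean(tenure):
         age  tenure
dept                
Finance  143     1.0
Sales    110    19.0
add column tenure_x5 = t['tenure'] * 5:
         age  tenure  tenure_x5
dept                           
Finance  143     1.0        5.0
Sales    110    19.0       95.0
The sum of column 'tenure_x5' is 100.0.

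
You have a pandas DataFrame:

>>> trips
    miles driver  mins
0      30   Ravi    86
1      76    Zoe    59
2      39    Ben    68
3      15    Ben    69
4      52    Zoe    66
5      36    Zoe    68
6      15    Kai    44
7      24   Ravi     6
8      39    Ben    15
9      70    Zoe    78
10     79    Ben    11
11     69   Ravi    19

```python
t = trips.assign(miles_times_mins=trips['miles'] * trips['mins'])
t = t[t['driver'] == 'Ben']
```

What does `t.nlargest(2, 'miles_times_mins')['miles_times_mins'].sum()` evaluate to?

3687

add column miles_times_mins = trips['miles'] * trips['mins']:
    miles driver  mins  miles_times_mins
0      30   Ravi    86              2580
1      76    Zoe    59              4484
2      39    Ben    68              2652
3      15    Ben    69              1035
4      52    Zoe    66              3432
5      36    Zoe    68              2448
6      15    Kai    44               660
7      24   Ravi     6               144
8      39    Ben    15               585
9      70    Zoe    78              5460
10     79    Ben    11               869
11     69   Ravi    19              1311
filter rows where driver == 'Ben':
    miles driver  mins  miles_times_mins
2      39    Ben    68              2652
3      15    Ben    69              1035
8      39    Ben    15               585
10     79    Ben    11               869
take 2 rows with largest miles_times_mins:
   miles driver  mins  miles_times_mins
2     39    Ben    68              2652
3     15    Ben    69              1035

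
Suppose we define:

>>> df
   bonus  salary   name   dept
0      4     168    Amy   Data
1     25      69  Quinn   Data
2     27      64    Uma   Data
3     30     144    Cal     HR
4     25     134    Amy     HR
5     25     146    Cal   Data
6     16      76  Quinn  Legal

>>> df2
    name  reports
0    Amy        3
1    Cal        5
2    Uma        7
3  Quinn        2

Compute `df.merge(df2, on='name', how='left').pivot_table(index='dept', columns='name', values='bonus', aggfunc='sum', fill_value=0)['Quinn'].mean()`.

13.6666666667

merge on 'name' (how='left') → 7 rows:
   bonus  salary   name   dept  reports
0      4     168    Amy   Data        3
1     25      69  Quinn   Data        2
2     27      64    Uma   Data        7
3     30     144    Cal     HR        5
4     25     134    Amy     HR        3
5     25     146    Cal   Data        5
6     16      76  Quinn  Legal        2
pivot: rows=dept, cols=name, sum(bonus):
name   Amy  Cal  Quinn  Uma
dept                       
Data     4   25     25   27
HR      25   30      0    0
Legal    0    0     16    0
Reading off the mean of column 'Quinn', we get 13.6666666667.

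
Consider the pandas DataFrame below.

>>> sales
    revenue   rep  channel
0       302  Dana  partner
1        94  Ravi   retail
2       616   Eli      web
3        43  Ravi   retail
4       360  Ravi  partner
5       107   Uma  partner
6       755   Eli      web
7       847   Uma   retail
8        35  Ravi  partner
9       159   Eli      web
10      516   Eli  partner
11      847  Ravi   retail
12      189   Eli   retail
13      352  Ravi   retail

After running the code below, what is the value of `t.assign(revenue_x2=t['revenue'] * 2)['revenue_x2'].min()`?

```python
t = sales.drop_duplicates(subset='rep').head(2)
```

188

drop duplicate rep (keep=first):
   revenue   rep  channel
0      302  Dana  partner
1       94  Ravi   retail
2      616   Eli      web
5      107   Uma  partner
take first 2 rows:
   revenue   rep  channel
0      302  Dana  partner
1       94  Ravi   retail
add column revenue_x2 = t['revenue'] * 2:
   revenue   rep  channel  revenue_x2
0      302  Dana  partner         604
1       94  Ravi   retail         188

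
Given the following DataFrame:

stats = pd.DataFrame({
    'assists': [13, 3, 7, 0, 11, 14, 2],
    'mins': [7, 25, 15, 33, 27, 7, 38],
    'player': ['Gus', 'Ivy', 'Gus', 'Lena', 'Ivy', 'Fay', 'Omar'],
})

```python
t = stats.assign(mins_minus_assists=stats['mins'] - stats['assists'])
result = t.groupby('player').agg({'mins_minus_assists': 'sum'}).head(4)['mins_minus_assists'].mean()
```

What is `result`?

16.5

add column mins_minus_assists = stats['mins'] - stats['assists']:
   assists  mins player  mins_minus_assists
0       13     7    Gus                  -6
1        3    25    Ivy                  22
2        7    15    Gus                   8
3        0    33   Lena                  33
4       11    27    Ivy                  16
5       14     7    Fay                  -7
6        2    38   Omar                  36
group by player, sum of mins_minus_assists:
        mins_minus_assists
player                    
Fay                     -7
Gus                      2
Ivy                     38
Lena                    33
Omar                    36
take first 4 rows:
        mins_minus_assists
player                    
Fay                     -7
Gus                      2
Ivy                     38
Lena                    33
Finally, mean of column 'mins_minus_assists' = 16.5.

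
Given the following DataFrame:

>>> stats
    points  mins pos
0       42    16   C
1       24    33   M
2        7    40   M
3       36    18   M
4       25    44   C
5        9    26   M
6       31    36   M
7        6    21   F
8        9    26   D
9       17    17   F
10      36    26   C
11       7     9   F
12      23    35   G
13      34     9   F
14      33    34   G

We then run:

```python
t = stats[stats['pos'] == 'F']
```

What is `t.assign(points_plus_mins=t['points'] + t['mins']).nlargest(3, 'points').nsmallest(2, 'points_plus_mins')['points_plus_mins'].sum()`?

50

filter rows where pos == 'F':
    points  mins pos
7        6    21   F
9       17    17   F
11       7     9   F
13      34     9   F
add column points_plus_mins = t['points'] + t['mins']:
    points  mins pos  points_plus_mins
7        6    21   F                27
9       17    17   F                34
11       7     9   F                16
13      34     9   F                43
take 3 rows with largest points:
    points  mins pos  points_plus_mins
13      34     9   F                43
9       17    17   F                34
11       7     9   F                16
take 2 rows with smallest points_plus_mins:
    points  mins pos  points_plus_mins
11       7     9   F                16
9       17    17   F                34
Then the sum of column 'points_plus_mins': 50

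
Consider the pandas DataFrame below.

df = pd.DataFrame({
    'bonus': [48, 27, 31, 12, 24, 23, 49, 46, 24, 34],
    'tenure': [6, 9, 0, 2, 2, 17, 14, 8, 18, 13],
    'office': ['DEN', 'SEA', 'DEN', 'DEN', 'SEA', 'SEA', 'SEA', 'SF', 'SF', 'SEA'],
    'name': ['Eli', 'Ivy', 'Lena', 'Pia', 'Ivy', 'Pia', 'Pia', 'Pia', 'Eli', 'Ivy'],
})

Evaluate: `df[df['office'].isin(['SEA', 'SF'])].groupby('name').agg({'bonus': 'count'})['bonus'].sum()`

7

filter rows where office in ['SEA', 'SF']:
   bonus  tenure office name
1     27       9    SEA  Ivy
4     24       2    SEA  Ivy
5     23      17    SEA  Pia
6     49      14    SEA  Pia
7     46       8     SF  Pia
8     24      18     SF  Eli
9     34      13    SEA  Ivy
group by name, count of bonus:
      bonus
name       
Eli       1
Ivy       3
Pia       3
The sum of column 'bonus' is 7.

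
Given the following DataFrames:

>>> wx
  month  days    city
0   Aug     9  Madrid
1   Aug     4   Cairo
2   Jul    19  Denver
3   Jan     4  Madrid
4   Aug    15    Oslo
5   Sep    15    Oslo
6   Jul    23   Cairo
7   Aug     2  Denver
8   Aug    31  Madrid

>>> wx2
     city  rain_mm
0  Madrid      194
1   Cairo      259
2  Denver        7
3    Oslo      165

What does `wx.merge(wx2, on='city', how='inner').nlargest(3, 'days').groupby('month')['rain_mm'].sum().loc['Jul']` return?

266

merge on 'city' (how='inner') → 9 rows:
  month  days    city  rain_mm
0   Aug     9  Madrid      194
1   Aug     4   Cairo      259
2   Jul    19  Denver        7
3   Jan     4  Madrid      194
4   Aug    15    Oslo      165
5   Sep    15    Oslo      165
6   Jul    23   Cairo      259
7   Aug     2  Denver        7
8   Aug    31  Madrid      194
take 3 rows with largest days:
  month  days    city  rain_mm
8   Aug    31  Madrid      194
6   Jul    23   Cairo      259
2   Jul    19  Denver        7
group by month, sum of rain_mm:
month
Aug    194
Jul    266
Name: rain_mm, dtype: int64
Taking the value at index 'Jul' gives 266.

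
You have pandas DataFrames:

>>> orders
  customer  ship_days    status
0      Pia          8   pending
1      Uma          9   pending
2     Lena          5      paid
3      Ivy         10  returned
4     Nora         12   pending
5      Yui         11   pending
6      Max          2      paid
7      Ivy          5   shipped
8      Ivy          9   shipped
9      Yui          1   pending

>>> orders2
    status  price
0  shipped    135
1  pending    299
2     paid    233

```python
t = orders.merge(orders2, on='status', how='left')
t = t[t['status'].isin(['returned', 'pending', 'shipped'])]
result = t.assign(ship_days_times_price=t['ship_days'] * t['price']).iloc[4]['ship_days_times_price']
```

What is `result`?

merge on 'status' (how='left') → 10 rows:
  customer  ship_days    status  price
0      Pia          8   pending  299.0
1      Uma          9   pending  299.0
2     Lena          5      paid  233.0
3      Ivy         10  returned    NaN
4     Nora         12   pending  299.0
5      Yui         11   pending  299.0
6      Max          2      paid  233.0
7      Ivy          5   shipped  135.0
8      Ivy          9   shipped  135.0
9      Yui          1   pending  299.0
filter rows where status in ['returned', 'pending', 'shipped']:
  customer  ship_days    status  price
0      Pia          8   pending  299.0
1      Uma          9   pending  299.0
3      Ivy         10  returned    NaN
4     Nora         12   pending  299.0
5      Yui         11   pending  299.0
7      Ivy          5   shipped  135.0
8      Ivy          9   shipped  135.0
9      Yui          1   pending  299.0
add column ship_days_times_price = t['ship_days'] * t['price']:
  customer  ship_days    status  price  ship_days_times_price
0      Pia          8   pending  299.0                 2392.0
1      Uma          9   pending  299.0                 2691.0
3      Ivy         10  returned    NaN                    NaN
4     Nora         12   pending  299.0                 3588.0
5      Yui         11   pending  299.0                 3289.0
7      Ivy          5   shipped  135.0                  675.0
8      Ivy          9   shipped  135.0                 1215.0
9      Yui          1   pending  299.0                  299.0

3289.0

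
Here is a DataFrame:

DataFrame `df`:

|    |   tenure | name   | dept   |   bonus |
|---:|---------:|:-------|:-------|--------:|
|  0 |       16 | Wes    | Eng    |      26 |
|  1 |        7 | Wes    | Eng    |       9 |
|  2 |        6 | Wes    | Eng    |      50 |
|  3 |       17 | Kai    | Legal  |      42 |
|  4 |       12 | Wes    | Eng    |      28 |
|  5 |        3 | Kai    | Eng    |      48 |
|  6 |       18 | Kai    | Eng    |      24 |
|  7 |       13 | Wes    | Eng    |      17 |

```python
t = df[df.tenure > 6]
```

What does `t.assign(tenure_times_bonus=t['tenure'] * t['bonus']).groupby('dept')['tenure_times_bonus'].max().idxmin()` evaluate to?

Eng

filter rows where tenure > 6:
   tenure name   dept  bonus
0      16  Wes    Eng     26
1       7  Wes    Eng      9
3      17  Kai  Legal     42
4      12  Wes    Eng     28
6      18  Kai    Eng     24
7      13  Wes    Eng     17
add column tenure_times_bonus = t['tenure'] * t['bonus']:
   tenure name   dept  bonus  tenure_times_bonus
0      16  Wes    Eng     26                 416
1       7  Wes    Eng      9                  63
3      17  Kai  Legal     42                 714
4      12  Wes    Eng     28                 336
6      18  Kai    Eng     24                 432
7      13  Wes    Eng     17                 221
group by dept, max of tenure_times_bonus:
dept
Eng      432
Legal    714
Name: tenure_times_bonus, dtype: int64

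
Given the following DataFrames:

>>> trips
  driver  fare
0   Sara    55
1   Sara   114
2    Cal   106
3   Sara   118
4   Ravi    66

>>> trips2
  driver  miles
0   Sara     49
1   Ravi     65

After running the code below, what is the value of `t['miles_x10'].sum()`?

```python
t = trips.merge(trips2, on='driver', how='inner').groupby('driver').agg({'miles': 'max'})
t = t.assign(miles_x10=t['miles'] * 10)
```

1140

merge on 'driver' (how='inner') → 4 rows:
  driver  fare  miles
0   Sara    55     49
1   Sara   114     49
2   Sara   118     49
3   Ravi    66     65
group by driver, max of miles:
        miles
driver       
Ravi       65
Sara       49
add column miles_x10 = t['miles'] * 10:
        miles  miles_x10
driver                  
Ravi       65        650
Sara       49        490
Reading off the sum of column 'miles_x10', we get 1140.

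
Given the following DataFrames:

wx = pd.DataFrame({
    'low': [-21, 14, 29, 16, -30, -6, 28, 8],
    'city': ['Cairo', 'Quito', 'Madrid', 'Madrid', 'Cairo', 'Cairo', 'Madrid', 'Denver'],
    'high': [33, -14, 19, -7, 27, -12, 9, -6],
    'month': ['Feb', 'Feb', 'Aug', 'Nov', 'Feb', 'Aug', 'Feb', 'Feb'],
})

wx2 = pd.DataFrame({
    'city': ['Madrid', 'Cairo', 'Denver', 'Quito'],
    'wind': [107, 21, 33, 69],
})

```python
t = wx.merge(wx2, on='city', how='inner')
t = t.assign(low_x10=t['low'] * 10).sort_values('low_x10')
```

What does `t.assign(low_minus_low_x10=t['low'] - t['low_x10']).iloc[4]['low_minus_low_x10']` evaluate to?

-126

merge on 'city' (how='inner') → 8 rows:
   low    city  high month  wind
0  -21   Cairo    33   Feb    21
1   14   Quito   -14   Feb    69
2   29  Madrid    19   Aug   107
3   16  Madrid    -7   Nov   107
4  -30   Cairo    27   Feb    21
5   -6   Cairo   -12   Aug    21
6   28  Madrid     9   Feb   107
7    8  Denver    -6   Feb    33
add column low_x10 = t['low'] * 10:
   low    city  high month  wind  low_x10
0  -21   Cairo    33   Feb    21     -210
1   14   Quito   -14   Feb    69      140
2   29  Madrid    19   Aug   107      290
3   16  Madrid    -7   Nov   107      160
4  -30   Cairo    27   Feb    21     -300
5   -6   Cairo   -12   Aug    21      -60
6   28  Madrid     9   Feb   107      280
7    8  Denver    -6   Feb    33       80
sort by low_x10:
   low    city  high month  wind  low_x10
4  -30   Cairo    27   Feb    21     -300
0  -21   Cairo    33   Feb    21     -210
5   -6   Cairo   -12   Aug    21      -60
7    8  Denver    -6   Feb    33       80
1   14   Quito   -14   Feb    69      140
3   16  Madrid    -7   Nov   107      160
6   28  Madrid     9   Feb   107      280
2   29  Madrid    19   Aug   107      290
add column low_minus_low_x10 = t['low'] - t['low_x10']:
   low    city  high month  wind  low_x10  low_minus_low_x10
4  -30   Cairo    27   Feb    21     -300                270
0  -21   Cairo    33   Feb    21     -210                189
5   -6   Cairo   -12   Aug    21      -60                 54
7    8  Denver    -6   Feb    33       80                -72
1   14   Quito   -14   Feb    69      140               -126
3   16  Madrid    -7   Nov   107      160               -144
6   28  Madrid     9   Feb   107      280               -252
2   29  Madrid    19   Aug   107      290               -261
Reading off the value at position 4, column 'low_minus_low_x10', we get -126.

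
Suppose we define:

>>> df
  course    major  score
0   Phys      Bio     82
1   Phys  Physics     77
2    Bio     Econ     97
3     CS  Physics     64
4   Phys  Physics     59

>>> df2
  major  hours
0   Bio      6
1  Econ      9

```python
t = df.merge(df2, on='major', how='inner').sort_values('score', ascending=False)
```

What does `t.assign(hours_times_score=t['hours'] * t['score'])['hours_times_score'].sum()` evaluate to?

1365

merge on 'major' (how='inner') → 2 rows:
  course major  score  hours
0   Phys   Bio     82      6
1    Bio  Econ     97      9
sort by score descending:
  course major  score  hours
1    Bio  Econ     97      9
0   Phys   Bio     82      6
add column hours_times_score = t['hours'] * t['score']:
  course major  score  hours  hours_times_score
1    Bio  Econ     97      9                873
0   Phys   Bio     82      6                492
Hence 1365.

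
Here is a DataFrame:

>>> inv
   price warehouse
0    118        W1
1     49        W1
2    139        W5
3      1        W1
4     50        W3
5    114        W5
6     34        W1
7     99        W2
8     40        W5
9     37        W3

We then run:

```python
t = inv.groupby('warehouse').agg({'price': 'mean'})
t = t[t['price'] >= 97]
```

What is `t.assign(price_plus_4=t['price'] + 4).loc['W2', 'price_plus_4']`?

group by warehouse, mean of price:
               price
warehouse           
W1         50.500000
W2         99.000000
W3         43.500000
W5         97.666667
filter rows where price >= 97:
               price
warehouse           
W2         99.000000
W5         97.666667
add column price_plus_4 = t['price'] + 4:
               price  price_plus_4
warehouse                         
W2         99.000000    103.000000
W5         97.666667    101.666667
Hence 103.0.

103.0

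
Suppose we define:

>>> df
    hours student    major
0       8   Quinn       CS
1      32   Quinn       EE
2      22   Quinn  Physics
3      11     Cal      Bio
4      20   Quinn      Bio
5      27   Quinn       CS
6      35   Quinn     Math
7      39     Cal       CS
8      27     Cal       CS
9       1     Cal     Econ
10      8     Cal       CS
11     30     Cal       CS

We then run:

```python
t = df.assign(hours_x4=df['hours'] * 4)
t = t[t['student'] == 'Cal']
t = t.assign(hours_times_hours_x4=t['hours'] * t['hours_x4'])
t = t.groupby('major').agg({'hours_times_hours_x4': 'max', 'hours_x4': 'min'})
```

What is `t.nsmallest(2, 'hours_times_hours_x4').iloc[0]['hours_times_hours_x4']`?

add column hours_x4 = df['hours'] * 4:
    hours student    major  hours_x4
0       8   Quinn       CS        32
1      32   Quinn       EE       128
2      22   Quinn  Physics        88
3      11     Cal      Bio        44
4      20   Quinn      Bio        80
5      27   Quinn       CS       108
6      35   Quinn     Math       140
7      39     Cal       CS       156
8      27     Cal       CS       108
9       1     Cal     Econ         4
10      8     Cal       CS        32
11     30     Cal       CS       120
filter rows where student == 'Cal':
    hours student major  hours_x4
3      11     Cal   Bio        44
7      39     Cal    CS       156
8      27     Cal    CS       108
9       1     Cal  Econ         4
10      8     Cal    CS        32
11     30     Cal    CS       120
add column hours_times_hours_x4 = t['hours'] * t['hours_x4']:
    hours student major  hours_x4  hours_times_hours_x4
3      11     Cal   Bio        44                   484
7      39     Cal    CS       156                  6084
8      27     Cal    CS       108                  2916
9       1     Cal  Econ         4                     4
10      8     Cal    CS        32                   256
11     30     Cal    CS       120                  3600
group by major: max(hours_times_hours_x4), min(hours_x4):
       hours_times_hours_x4  hours_x4
major                                
Bio                     484        44
CS                     6084        32
Econ                      4         4
take 2 rows with smallest hours_times_hours_x4:
       hours_times_hours_x4  hours_x4
major                                
Econ                      4         4
Bio                     484        44

4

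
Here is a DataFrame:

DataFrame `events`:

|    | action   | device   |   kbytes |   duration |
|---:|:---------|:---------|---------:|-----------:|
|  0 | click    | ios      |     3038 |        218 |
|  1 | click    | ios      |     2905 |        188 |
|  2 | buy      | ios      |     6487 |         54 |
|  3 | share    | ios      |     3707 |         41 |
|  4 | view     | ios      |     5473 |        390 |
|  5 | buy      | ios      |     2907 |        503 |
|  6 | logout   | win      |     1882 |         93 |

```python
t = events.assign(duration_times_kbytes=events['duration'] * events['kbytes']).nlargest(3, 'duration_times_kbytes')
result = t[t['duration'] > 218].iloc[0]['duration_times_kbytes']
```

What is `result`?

2134470

add column duration_times_kbytes = events['duration'] * events['kbytes']:
   action device  kbytes  duration  duration_times_kbytes
0   click    ios    3038       218                 662284
1   click    ios    2905       188                 546140
2     buy    ios    6487        54                 350298
3   share    ios    3707        41                 151987
4    view    ios    5473       390                2134470
5     buy    ios    2907       503                1462221
6  logout    win    1882        93                 175026
take 3 rows with largest duration_times_kbytes:
  action device  kbytes  duration  duration_times_kbytes
4   view    ios    5473       390                2134470
5    buy    ios    2907       503                1462221
0  click    ios    3038       218                 662284
filter rows where duration > 218:
  action device  kbytes  duration  duration_times_kbytes
4   view    ios    5473       390                2134470
5    buy    ios    2907       503                1462221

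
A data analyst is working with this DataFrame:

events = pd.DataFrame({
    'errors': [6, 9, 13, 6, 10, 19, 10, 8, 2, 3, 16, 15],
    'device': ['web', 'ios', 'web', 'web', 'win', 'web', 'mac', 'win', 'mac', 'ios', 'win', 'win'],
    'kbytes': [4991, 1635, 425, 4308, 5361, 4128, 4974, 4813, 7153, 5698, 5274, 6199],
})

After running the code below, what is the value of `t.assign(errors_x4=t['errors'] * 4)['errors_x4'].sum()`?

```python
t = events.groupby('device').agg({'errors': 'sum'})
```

468

group by device, sum of errors:
        errors
device        
ios         12
mac         12
web         44
win         49
add column errors_x4 = t['errors'] * 4:
        errors  errors_x4
device                   
ios         12         48
mac         12         48
web         44        176
win         49        196
Hence 468.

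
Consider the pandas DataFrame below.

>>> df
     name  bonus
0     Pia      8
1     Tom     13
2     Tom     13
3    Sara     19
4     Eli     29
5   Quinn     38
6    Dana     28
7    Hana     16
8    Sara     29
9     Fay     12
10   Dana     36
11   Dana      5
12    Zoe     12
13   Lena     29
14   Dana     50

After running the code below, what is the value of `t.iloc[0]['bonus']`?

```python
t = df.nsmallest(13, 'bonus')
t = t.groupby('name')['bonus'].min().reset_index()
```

5

take 13 rows with smallest bonus:
    name  bonus
11  Dana      5
0    Pia      8
9    Fay     12
12   Zoe     12
1    Tom     13
2    Tom     13
7   Hana     16
3   Sara     19
6   Dana     28
4    Eli     29
8   Sara     29
13  Lena     29
10  Dana     36
group by name, min of bonus:
name
Dana     5
Eli     29
Fay     12
Hana    16
Lena    29
Pia      8
Sara    19
Tom     13
Zoe     12
Name: bonus, dtype: int64
reset_index():
   name  bonus
0  Dana      5
1   Eli     29
2   Fay     12
3  Hana     16
4  Lena     29
5   Pia      8
6  Sara     19
7   Tom     13
8   Zoe     12
Hence 5.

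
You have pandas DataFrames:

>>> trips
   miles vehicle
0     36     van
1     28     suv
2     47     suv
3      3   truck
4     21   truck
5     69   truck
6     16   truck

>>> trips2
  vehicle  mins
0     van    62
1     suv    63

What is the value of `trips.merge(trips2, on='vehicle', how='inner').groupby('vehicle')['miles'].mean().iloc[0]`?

37.5

merge on 'vehicle' (how='inner') → 3 rows:
   miles vehicle  mins
0     36     van    62
1     28     suv    63
2     47     suv    63
group by vehicle, mean of miles:
vehicle
suv    37.5
van    36.0
Name: miles, dtype: float64
So iloc[0] = 37.5.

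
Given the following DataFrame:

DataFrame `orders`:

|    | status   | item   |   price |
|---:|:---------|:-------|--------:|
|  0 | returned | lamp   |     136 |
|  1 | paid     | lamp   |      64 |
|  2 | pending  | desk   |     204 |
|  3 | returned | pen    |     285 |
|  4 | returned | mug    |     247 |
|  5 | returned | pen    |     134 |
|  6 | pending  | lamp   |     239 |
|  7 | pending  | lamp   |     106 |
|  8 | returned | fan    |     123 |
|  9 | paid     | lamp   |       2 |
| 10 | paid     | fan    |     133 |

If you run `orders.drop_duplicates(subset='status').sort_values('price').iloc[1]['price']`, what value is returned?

drop duplicate status (keep=first):
     status  item  price
0  returned  lamp    136
1      paid  lamp     64
2   pending  desk    204
sort by price:
     status  item  price
1      paid  lamp     64
0  returned  lamp    136
2   pending  desk    204

136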